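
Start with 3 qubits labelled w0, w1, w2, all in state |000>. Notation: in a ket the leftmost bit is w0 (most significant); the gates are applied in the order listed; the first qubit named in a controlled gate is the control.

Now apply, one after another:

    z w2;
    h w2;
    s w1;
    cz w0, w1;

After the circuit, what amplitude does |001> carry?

|001> carries amplitude sqrt(2)/2 in the final state.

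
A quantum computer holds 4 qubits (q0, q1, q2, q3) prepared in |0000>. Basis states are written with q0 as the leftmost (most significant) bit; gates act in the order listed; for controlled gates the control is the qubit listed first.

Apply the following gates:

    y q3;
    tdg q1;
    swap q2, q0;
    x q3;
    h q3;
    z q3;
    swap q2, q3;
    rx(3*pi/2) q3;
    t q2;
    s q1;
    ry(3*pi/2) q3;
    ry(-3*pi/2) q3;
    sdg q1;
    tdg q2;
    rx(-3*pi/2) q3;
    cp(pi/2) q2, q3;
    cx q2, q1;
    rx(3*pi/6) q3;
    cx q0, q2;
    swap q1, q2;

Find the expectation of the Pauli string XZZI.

In the final state, XZZI has expectation 0. Key observation: the block from step 8 through step 15 cancels to the identity and can be dropped.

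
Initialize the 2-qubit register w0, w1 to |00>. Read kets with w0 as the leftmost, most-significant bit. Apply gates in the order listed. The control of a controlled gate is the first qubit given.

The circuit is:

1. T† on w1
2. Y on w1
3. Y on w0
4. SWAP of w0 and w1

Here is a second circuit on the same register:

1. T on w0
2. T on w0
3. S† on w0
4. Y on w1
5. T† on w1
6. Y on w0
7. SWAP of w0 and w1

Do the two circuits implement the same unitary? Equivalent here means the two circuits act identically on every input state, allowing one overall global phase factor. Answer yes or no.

No — the two circuits implement different unitaries, even allowing a global phase.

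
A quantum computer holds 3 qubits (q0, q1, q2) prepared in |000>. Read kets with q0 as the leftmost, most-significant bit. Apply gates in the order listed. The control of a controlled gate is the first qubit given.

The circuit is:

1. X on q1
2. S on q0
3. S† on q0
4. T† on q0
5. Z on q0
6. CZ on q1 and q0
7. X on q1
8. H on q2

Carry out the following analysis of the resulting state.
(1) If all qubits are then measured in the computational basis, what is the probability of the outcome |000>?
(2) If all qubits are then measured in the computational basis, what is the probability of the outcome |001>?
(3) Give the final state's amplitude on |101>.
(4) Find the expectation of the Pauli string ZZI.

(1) The probability of measuring |000> is 1/2. Key observation: the block from step 2 through step 3 cancels to the identity and can be dropped.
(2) A full measurement returns |001> with probability 1/2.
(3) The amplitude on |101> is 0.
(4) The expectation value of ZZI is 1.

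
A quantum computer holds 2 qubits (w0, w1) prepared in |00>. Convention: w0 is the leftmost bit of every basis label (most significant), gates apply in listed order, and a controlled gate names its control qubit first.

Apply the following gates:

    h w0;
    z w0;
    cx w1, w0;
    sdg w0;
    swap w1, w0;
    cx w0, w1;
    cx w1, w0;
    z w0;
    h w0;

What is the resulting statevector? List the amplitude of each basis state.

The resulting statevector has amplitude 1/2 on |00>, -I/2 on |01>, 1/2 on |10>, I/2 on |11>.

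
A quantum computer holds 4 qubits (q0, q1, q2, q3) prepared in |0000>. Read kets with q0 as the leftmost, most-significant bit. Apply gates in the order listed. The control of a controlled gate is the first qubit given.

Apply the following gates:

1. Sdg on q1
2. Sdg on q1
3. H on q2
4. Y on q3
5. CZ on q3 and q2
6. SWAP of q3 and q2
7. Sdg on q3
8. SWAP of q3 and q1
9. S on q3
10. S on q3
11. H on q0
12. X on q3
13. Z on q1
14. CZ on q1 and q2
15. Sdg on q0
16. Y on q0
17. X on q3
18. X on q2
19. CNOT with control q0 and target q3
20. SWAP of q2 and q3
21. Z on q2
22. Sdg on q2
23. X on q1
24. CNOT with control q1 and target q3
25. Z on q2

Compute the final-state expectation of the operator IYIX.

The observable IYIX averages to -1.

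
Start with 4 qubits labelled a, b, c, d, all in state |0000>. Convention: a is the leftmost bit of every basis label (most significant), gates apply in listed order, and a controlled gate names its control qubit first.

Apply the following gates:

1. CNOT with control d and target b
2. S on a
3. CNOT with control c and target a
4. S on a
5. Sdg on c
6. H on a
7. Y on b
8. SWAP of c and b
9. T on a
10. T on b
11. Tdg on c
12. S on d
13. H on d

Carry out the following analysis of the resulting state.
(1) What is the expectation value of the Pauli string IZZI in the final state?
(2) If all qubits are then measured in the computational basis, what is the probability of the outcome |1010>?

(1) The observable IZZI averages to -1.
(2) Outcome |1010> occurs with probability 1/4.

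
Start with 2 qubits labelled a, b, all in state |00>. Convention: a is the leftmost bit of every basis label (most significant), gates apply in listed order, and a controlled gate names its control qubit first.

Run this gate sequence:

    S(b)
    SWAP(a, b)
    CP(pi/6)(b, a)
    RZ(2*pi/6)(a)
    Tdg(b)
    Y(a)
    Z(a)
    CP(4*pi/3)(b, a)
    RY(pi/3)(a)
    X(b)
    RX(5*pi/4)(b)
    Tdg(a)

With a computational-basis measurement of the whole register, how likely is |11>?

The probability of measuring |11> is 3/8 - 3*sqrt(2)/16.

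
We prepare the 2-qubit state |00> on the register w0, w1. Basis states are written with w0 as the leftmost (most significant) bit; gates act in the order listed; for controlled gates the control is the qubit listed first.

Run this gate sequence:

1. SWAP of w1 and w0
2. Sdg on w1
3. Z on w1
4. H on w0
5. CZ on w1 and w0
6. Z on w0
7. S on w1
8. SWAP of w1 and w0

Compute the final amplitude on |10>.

The amplitude on |10> is 0.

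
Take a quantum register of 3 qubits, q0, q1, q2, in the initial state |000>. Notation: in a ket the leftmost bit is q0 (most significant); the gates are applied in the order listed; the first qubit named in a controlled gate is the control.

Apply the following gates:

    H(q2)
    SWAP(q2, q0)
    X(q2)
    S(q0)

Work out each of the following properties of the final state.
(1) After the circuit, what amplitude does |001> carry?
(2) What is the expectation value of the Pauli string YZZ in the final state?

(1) The amplitude on |001> is sqrt(2)/2.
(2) The expectation value of YZZ is -1.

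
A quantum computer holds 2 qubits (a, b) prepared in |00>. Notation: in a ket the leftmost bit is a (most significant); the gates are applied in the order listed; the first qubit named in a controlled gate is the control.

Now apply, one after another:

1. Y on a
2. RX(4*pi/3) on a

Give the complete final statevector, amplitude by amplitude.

The final amplitudes are sqrt(3)/2 on |00>, 0 on |01>, -I/2 on |10>, 0 on |11>.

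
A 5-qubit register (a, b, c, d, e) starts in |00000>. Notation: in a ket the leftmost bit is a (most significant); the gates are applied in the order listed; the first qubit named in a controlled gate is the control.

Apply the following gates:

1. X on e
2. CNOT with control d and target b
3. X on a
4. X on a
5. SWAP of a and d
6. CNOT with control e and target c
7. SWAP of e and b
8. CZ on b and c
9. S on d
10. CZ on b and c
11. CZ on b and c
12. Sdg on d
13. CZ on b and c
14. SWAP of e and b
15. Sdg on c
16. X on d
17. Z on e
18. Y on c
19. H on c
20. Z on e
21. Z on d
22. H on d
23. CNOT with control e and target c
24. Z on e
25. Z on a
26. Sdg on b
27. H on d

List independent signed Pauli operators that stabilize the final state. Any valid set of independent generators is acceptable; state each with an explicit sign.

One valid set of independent stabilizer generators is +IIXII, +ZIIII, +IZIII, -IIIZI, -IIIIZ (any independent generating set of the same group is equally correct).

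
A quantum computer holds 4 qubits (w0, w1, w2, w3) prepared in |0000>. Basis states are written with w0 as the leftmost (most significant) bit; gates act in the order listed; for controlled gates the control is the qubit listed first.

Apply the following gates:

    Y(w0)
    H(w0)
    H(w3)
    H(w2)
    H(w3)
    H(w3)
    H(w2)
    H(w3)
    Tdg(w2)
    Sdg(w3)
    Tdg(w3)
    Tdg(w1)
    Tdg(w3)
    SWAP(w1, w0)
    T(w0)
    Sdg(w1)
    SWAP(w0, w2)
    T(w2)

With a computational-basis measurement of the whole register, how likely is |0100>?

Outcome |0100> occurs with probability 1/2. Key observation: the block from step 3 through step 8 cancels to the identity and can be dropped.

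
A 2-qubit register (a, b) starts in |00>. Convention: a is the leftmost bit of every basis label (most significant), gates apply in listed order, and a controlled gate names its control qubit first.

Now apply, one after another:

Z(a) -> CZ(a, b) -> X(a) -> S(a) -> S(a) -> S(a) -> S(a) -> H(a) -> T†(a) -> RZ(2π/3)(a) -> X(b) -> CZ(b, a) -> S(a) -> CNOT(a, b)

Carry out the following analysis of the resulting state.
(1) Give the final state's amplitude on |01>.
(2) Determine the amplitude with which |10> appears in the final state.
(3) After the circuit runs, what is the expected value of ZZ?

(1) |01> carries amplitude -sqrt(2)*exp(2*I*pi/3)/2 in the final state. Key observation: steps 4-7 multiply out to the identity, so the circuit reduces to the remaining gates.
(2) The final state's coefficient on |10> equals sqrt(2)*exp(7*I*pi/12)/2.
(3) The expectation value of ZZ is -1.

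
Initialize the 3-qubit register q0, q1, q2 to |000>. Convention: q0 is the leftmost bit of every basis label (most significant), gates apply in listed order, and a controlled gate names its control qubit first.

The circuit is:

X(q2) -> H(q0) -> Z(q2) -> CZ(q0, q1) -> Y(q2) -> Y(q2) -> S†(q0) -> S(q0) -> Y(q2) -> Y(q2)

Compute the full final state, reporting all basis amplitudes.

The resulting statevector has amplitude -sqrt(2)/2 on |001>, -sqrt(2)/2 on |101>, and 0 on every other basis state.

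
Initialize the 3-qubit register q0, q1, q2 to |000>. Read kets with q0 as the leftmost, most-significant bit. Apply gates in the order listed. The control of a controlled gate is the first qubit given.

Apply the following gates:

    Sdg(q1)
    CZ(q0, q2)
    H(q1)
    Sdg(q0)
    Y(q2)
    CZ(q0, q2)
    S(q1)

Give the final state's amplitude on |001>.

The amplitude on |001> is sqrt(2)*I/2.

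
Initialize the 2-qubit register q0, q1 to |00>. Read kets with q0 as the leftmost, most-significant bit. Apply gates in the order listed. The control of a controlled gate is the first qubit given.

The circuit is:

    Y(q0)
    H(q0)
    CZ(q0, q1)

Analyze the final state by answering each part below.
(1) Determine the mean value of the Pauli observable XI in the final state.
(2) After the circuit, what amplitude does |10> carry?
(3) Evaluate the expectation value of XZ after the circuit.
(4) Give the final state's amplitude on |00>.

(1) The expectation value of XI is -1.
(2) The final state's coefficient on |10> equals -sqrt(2)*I/2.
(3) The expectation value of XZ is -1.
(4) The amplitude on |00> is sqrt(2)*I/2.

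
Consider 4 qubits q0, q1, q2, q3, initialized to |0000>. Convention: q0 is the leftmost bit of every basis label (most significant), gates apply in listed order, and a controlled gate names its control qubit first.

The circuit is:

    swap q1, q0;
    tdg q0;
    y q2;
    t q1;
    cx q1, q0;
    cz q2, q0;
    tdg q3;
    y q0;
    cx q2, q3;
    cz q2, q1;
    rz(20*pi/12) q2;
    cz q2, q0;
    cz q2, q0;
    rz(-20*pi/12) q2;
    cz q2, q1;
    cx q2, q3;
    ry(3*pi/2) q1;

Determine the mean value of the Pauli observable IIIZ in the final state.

The observable IIIZ averages to 1. Key observation: gates 9-16 undo each other exactly, leaving only the rest of the circuit to track.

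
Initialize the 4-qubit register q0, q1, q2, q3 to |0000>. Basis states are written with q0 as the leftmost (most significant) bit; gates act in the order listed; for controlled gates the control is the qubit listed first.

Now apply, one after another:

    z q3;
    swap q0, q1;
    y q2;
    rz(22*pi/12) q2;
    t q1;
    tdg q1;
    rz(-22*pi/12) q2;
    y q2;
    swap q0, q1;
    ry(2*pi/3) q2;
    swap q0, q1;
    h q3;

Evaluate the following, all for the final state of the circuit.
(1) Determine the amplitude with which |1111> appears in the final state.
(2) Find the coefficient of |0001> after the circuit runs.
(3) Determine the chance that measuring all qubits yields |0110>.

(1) The final state's coefficient on |1111> equals 0. Key observation: steps 2-9 multiply out to the identity, so the circuit reduces to the remaining gates.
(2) The final state's coefficient on |0001> equals sqrt(2)/4.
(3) Outcome |0110> occurs with probability 0.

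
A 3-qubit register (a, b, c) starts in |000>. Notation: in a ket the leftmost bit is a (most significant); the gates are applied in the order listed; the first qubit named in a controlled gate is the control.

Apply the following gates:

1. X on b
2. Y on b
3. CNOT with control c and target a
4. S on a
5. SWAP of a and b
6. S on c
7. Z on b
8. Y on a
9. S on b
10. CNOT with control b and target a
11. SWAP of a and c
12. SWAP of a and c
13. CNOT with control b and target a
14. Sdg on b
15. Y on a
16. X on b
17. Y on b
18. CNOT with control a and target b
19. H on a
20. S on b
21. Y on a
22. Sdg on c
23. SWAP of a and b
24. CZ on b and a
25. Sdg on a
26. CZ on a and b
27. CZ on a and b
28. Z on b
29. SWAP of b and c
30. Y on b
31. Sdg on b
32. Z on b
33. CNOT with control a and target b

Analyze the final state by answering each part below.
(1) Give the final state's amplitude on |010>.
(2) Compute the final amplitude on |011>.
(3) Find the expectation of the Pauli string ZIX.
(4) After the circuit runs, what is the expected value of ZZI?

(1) The amplitude on |010> is -sqrt(2)*I/2.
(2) The amplitude on |011> is -sqrt(2)*I/2.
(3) The observable ZIX averages to 1.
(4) The observable ZZI averages to -1.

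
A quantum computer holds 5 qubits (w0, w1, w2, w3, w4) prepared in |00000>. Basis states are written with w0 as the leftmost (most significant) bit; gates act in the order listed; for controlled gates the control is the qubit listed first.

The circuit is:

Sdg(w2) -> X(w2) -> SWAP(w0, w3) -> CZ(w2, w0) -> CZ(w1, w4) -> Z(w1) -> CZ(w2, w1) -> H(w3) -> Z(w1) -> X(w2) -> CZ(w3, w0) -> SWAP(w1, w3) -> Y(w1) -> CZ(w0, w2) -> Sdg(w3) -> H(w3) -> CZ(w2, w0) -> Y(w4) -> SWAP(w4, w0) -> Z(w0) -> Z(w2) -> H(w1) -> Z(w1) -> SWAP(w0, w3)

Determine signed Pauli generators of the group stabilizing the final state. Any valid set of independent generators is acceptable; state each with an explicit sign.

One valid set of independent stabilizer generators is +XIIII, -IZIII, +IIZII, -IIIZI, +IIIIZ (any independent generating set of the same group is equally correct).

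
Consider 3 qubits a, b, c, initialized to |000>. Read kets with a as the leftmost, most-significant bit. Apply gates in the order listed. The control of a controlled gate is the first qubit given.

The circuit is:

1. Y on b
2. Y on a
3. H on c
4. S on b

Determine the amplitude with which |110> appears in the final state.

|110> carries amplitude -sqrt(2)*I/2 in the final state.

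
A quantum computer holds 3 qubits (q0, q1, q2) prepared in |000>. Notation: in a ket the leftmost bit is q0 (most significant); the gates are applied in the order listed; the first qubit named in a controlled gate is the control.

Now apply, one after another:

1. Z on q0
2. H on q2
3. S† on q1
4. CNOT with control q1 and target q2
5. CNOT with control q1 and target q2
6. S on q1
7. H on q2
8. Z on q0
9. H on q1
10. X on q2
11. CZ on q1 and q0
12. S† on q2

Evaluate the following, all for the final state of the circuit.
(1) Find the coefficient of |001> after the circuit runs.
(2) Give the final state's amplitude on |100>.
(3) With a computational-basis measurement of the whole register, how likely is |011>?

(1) The final state's coefficient on |001> equals -sqrt(2)*I/2. Key observation: steps 1-8 multiply out to the identity, so the circuit reduces to the remaining gates.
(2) The final state's coefficient on |100> equals 0.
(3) Outcome |011> occurs with probability 1/2.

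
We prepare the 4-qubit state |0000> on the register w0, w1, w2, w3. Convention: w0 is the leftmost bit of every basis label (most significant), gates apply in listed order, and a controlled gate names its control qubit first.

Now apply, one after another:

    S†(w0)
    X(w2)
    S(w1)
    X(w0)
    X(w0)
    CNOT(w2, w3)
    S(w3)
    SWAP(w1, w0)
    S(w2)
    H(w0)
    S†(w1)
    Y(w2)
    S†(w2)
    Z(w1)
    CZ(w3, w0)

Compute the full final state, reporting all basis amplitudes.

The final amplitudes are sqrt(2)*I/2 on |0001>, -sqrt(2)*I/2 on |1001>, and 0 on every other basis state.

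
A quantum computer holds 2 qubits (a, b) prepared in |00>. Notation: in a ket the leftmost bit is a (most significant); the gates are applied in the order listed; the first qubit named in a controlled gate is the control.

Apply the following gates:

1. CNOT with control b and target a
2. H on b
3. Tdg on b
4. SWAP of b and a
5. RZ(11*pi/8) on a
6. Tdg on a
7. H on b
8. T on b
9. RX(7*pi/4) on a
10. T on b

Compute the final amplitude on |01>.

The final state's coefficient on |01> equals -I*sqrt(1/2 - sqrt(2)/4)*exp(11*I*pi/16)/2 - sqrt(sqrt(2)/4 + 1/2)*exp(-3*I*pi/16)/2.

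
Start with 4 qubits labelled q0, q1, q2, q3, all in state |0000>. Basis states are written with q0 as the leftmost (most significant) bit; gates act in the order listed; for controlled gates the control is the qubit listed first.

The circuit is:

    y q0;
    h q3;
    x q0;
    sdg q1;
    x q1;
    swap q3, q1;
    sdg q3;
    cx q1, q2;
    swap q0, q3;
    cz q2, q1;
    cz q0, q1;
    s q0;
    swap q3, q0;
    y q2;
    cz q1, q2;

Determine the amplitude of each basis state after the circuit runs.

The resulting statevector has amplitude -sqrt(2)/2 on |0011>, sqrt(2)/2 on |0101>, and 0 on every other basis state.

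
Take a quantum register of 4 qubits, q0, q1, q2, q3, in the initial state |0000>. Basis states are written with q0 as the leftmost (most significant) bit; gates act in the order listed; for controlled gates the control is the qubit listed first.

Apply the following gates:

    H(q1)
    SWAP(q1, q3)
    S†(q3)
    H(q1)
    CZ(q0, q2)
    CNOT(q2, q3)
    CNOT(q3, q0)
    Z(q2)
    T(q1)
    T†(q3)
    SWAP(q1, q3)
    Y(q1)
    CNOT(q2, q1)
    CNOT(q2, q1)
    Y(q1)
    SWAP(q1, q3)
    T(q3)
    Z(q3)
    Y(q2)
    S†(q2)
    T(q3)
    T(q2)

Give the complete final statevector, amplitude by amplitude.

The resulting statevector has amplitude exp(I*pi/4)/2 on |0010>, I/2 on |0110>, -1/2 on |1011>, -exp(I*pi/4)/2 on |1111>, and 0 on every other basis state. Key observation: steps 10-17 multiply out to the identity, so the circuit reduces to the remaining gates.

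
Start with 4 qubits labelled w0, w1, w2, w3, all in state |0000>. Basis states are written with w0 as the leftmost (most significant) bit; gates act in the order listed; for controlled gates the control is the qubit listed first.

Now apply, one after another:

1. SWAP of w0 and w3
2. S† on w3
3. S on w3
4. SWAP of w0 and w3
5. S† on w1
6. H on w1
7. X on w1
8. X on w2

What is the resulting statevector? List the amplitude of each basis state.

The resulting statevector has amplitude sqrt(2)/2 on |0010>, sqrt(2)/2 on |0110>, and 0 on every other basis state. Key observation: gates 1-4 undo each other exactly, leaving only the rest of the circuit to track.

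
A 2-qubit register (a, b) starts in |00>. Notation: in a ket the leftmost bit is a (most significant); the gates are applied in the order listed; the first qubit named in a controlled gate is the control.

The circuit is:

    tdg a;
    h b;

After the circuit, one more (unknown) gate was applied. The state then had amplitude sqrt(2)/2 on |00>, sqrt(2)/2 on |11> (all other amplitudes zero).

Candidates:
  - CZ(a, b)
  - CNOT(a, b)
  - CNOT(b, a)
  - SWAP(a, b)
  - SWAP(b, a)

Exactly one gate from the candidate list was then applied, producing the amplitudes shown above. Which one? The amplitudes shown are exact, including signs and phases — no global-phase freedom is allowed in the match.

It was CNOT(b, a) that produced the state shown.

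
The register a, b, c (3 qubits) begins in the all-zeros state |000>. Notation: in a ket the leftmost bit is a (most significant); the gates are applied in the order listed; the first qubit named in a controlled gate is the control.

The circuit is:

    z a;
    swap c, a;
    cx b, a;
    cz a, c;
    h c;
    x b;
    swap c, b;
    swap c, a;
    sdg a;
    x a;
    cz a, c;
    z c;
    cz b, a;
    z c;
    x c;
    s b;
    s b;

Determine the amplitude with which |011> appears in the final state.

|011> carries amplitude sqrt(2)*I/2 in the final state.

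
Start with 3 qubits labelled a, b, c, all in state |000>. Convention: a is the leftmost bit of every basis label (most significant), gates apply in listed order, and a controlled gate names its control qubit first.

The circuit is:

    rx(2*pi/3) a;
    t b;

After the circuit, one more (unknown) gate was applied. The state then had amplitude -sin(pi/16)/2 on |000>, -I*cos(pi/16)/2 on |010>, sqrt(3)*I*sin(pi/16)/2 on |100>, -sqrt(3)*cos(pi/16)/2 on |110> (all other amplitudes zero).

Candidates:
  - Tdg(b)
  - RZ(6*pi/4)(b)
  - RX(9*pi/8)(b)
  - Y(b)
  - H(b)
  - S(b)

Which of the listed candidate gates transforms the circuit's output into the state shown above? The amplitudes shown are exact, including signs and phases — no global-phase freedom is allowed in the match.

The applied gate was RX(9*pi/8)(b).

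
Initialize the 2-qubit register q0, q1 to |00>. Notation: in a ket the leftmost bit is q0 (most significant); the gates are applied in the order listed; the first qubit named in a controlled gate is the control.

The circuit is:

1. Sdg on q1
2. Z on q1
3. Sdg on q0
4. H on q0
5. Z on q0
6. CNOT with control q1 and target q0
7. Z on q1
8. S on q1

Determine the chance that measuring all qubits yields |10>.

The probability of measuring |10> is 1/2.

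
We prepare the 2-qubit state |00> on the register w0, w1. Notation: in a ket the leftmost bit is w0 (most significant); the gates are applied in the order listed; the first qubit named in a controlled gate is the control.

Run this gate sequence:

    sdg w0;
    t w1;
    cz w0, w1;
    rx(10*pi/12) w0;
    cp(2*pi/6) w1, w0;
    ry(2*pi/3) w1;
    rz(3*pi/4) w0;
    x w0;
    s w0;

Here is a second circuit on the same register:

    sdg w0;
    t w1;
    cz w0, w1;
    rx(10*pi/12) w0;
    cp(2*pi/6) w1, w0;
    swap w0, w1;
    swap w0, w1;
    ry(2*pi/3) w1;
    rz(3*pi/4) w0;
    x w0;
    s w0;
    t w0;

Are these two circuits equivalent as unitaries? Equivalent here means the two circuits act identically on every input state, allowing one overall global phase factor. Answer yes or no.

No — the two circuits implement different unitaries, even allowing a global phase.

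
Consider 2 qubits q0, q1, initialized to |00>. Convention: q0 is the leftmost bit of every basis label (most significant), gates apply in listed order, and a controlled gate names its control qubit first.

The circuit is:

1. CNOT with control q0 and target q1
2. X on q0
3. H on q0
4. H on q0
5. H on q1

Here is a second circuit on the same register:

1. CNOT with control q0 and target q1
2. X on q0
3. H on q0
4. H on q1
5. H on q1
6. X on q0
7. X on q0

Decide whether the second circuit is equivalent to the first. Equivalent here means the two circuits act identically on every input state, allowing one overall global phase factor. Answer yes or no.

No — the two circuits implement different unitaries, even allowing a global phase.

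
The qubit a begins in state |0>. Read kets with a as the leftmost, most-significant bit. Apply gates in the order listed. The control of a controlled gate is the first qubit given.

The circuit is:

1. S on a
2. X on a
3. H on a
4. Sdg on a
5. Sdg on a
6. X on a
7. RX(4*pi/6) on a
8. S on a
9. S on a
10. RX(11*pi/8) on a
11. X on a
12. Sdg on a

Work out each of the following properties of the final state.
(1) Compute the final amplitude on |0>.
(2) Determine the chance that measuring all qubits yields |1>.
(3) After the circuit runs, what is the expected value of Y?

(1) The final state's coefficient on |0> equals -sqrt(6)*sin(5*pi/16)/4 + sqrt(2)*cos(5*pi/16)/4 - sqrt(6)*I*cos(5*pi/16)/4 - sqrt(2)*I*sin(5*pi/16)/4.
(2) Outcome |1> occurs with probability 1/2.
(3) In the final state, Y has expectation 1.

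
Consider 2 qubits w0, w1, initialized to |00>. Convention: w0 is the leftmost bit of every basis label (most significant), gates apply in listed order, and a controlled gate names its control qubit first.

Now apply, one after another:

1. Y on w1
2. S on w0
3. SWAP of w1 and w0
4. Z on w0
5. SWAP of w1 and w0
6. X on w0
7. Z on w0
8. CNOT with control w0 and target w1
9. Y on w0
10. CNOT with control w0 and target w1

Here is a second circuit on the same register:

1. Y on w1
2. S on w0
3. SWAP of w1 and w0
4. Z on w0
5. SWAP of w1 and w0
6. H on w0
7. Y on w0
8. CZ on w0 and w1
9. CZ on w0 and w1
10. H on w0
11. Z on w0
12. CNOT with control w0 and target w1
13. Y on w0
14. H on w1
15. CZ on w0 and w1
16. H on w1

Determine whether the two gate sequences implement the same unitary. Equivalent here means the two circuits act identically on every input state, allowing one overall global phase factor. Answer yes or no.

No: there is an input state on which the two circuits produce genuinely different outputs (not merely differing by a phase).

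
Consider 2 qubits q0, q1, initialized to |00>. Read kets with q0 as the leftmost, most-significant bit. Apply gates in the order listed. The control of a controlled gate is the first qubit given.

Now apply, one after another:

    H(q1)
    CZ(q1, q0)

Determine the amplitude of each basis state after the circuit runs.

After the circuit, the state carries amplitude sqrt(2)/2 on |00>, sqrt(2)/2 on |01>, 0 on |10>, 0 on |11>.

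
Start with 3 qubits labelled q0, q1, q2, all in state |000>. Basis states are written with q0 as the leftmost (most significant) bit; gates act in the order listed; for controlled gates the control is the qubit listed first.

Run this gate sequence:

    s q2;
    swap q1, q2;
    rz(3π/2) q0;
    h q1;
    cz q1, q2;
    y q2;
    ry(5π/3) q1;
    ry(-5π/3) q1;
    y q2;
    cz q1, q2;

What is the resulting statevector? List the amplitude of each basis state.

The final amplitudes are -sqrt(2)*exp(I*pi/4)/2 on |000>, -sqrt(2)*exp(I*pi/4)/2 on |010>, and 0 on every other basis state.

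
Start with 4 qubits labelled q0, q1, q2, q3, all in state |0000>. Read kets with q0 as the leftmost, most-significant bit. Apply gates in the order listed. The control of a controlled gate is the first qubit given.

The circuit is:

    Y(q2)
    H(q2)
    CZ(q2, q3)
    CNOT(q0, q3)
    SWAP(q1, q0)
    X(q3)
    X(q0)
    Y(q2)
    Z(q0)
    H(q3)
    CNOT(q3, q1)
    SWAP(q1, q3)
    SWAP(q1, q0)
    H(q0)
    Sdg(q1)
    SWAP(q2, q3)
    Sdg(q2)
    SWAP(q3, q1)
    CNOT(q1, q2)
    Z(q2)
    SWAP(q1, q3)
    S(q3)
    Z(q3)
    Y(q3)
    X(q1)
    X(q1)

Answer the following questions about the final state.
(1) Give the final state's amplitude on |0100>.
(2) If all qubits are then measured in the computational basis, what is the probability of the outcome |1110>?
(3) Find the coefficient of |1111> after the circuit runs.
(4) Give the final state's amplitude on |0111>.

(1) The final state's coefficient on |0100> equals -sqrt(2)/4.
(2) A full measurement returns |1110> with probability 1/8.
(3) |1111> carries amplitude sqrt(2)*I/4 in the final state.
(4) The amplitude on |0111> is -sqrt(2)*I/4.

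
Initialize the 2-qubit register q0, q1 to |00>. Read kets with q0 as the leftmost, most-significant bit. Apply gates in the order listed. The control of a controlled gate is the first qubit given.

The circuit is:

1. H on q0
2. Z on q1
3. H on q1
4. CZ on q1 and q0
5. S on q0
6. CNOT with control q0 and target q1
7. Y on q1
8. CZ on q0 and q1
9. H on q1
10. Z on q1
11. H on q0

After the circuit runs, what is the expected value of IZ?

The observable IZ averages to -1.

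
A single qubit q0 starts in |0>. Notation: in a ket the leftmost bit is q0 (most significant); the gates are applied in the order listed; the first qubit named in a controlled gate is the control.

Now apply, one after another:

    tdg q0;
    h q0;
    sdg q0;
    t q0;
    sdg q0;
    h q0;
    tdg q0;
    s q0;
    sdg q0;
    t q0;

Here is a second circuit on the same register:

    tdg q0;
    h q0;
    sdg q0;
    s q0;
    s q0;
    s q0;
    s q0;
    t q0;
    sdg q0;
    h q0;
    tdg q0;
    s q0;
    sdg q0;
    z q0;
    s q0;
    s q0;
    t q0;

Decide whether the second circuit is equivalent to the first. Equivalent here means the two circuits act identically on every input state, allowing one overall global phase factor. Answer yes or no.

Yes — the two circuits implement the same unitary up to a global phase.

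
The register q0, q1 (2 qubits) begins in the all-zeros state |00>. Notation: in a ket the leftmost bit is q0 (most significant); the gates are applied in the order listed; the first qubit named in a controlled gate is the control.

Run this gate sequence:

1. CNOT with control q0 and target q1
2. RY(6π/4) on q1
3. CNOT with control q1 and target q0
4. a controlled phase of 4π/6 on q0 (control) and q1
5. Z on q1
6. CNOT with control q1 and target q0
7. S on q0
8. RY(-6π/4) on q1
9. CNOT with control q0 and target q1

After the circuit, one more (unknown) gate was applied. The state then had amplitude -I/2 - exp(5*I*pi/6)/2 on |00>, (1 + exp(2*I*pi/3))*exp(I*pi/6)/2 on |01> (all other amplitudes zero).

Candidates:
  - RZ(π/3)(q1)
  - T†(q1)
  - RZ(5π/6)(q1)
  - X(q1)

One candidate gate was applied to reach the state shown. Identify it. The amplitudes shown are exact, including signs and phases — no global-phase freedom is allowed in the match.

It was RZ(π/3)(q1) that produced the state shown.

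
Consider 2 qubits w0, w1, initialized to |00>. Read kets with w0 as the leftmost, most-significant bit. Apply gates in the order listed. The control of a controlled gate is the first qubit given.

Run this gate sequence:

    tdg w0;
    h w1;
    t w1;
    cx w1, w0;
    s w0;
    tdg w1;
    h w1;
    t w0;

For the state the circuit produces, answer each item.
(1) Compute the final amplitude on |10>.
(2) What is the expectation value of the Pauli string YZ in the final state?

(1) The final state's coefficient on |10> equals exp(3*I*pi/4)/2.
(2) In the final state, YZ has expectation sqrt(2)/2.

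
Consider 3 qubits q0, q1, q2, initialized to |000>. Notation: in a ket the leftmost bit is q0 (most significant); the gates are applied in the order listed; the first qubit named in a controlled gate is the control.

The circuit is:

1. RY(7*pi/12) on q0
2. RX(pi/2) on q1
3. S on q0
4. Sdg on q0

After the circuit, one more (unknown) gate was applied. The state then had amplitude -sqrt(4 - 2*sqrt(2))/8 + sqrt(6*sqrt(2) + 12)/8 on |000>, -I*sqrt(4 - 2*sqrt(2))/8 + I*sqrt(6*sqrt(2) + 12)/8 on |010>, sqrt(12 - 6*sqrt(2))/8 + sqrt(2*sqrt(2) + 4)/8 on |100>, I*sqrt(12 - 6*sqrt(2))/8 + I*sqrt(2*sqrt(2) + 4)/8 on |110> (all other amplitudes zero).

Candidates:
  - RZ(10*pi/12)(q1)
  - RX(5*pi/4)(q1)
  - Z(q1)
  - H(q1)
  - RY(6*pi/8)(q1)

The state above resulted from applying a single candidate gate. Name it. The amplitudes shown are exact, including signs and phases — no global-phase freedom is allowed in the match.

It was Z(q1) that produced the state shown.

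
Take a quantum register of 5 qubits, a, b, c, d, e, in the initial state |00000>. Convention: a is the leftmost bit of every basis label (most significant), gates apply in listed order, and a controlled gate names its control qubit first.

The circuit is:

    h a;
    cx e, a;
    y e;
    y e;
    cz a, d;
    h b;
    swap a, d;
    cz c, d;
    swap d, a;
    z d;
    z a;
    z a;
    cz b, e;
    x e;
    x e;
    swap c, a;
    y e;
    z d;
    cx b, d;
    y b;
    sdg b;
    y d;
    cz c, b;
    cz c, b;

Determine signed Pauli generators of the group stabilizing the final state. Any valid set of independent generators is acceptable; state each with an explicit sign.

The stabilizer group can be generated by -IXIYI, +IIXII, +ZIIII, +IZIZI, -IIIIZ, among other valid generating sets. Key observation: gates 23-24 undo each other exactly, leaving only the rest of the circuit to track.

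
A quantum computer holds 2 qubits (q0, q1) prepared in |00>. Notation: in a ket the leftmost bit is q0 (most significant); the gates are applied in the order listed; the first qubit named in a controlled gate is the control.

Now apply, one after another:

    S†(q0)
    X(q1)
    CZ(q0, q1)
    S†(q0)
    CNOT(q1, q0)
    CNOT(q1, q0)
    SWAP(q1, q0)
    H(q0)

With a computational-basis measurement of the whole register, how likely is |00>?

The probability of measuring |00> is 1/2. Key observation: steps 5-6 multiply out to the identity, so the circuit reduces to the remaining gates.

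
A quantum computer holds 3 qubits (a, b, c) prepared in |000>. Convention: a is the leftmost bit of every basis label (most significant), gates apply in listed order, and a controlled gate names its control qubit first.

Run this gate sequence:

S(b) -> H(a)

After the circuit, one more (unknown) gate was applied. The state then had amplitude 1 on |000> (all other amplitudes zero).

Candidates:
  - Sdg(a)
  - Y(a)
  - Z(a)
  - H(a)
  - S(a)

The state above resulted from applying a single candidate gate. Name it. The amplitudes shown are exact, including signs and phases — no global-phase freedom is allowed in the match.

The applied gate was H(a).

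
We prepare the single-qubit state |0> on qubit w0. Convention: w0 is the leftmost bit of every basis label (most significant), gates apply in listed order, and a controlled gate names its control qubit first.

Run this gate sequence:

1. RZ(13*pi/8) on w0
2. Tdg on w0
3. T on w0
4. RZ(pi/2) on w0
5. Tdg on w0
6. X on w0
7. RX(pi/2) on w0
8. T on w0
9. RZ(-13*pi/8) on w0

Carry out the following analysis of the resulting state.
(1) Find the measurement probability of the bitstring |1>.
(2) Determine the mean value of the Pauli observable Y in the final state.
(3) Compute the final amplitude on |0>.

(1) The probability of measuring |1> is 1/2.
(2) The observable Y averages to (-1 + exp(I*pi/4))*exp(3*I*pi/8)/2.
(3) The final state's coefficient on |0> equals -sqrt(2)*exp(I*pi/4)/2.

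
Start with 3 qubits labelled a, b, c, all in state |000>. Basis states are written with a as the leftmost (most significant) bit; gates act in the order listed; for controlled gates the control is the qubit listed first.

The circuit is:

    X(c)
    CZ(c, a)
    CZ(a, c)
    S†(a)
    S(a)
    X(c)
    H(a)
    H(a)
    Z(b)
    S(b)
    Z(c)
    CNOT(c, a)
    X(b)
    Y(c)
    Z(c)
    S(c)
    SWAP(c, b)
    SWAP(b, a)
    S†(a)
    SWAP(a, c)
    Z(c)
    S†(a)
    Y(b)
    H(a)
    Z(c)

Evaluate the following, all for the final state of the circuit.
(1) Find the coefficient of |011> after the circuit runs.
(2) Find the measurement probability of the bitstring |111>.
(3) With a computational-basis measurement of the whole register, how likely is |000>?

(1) The final state's coefficient on |011> equals -sqrt(2)*I/2.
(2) The probability of measuring |111> is 1/2.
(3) A full measurement returns |000> with probability 0.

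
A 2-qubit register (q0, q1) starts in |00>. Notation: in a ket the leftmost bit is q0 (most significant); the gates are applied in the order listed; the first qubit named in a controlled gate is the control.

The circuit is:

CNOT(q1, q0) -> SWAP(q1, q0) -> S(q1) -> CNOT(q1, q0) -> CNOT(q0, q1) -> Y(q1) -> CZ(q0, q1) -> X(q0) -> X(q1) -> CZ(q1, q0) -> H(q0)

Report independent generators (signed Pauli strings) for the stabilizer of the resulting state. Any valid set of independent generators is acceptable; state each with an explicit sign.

The final state is stabilized by the group generated by -XI, +IZ; other independent generating sets are equally valid.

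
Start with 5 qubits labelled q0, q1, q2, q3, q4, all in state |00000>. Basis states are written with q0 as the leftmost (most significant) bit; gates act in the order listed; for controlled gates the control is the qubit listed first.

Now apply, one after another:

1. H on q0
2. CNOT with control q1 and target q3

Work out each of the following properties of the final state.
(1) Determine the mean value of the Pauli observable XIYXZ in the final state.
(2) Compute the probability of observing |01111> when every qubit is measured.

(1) The expectation value of XIYXZ is 0.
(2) A full measurement returns |01111> with probability 0.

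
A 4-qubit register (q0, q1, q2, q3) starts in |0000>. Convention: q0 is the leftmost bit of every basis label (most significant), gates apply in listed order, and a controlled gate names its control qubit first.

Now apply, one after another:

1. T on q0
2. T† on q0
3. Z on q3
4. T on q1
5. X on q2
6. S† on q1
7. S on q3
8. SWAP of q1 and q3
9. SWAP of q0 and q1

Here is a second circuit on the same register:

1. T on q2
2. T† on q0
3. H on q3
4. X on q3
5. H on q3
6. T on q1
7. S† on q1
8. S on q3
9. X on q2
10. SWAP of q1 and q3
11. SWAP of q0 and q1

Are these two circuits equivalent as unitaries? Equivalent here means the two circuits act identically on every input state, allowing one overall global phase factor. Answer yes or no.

No: there is an input state on which the two circuits produce genuinely different outputs (not merely differing by a phase).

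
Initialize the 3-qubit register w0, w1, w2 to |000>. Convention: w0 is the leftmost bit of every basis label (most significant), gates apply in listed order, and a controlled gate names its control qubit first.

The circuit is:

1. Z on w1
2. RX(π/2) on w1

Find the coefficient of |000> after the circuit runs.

The final state's coefficient on |000> equals sqrt(2)/2.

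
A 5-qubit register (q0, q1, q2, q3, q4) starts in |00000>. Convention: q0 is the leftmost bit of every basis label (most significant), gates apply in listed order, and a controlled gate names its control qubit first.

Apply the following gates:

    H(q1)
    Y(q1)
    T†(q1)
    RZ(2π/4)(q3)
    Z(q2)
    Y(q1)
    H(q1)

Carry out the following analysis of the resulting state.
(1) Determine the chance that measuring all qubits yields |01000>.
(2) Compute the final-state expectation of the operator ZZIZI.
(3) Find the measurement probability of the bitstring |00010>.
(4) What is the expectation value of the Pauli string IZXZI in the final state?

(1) The probability of measuring |01000> is 1/2 - sqrt(2)/4.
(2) The expectation value of ZZIZI is sqrt(2)/2.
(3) A full measurement returns |00010> with probability 0.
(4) The expectation value of IZXZI is 0.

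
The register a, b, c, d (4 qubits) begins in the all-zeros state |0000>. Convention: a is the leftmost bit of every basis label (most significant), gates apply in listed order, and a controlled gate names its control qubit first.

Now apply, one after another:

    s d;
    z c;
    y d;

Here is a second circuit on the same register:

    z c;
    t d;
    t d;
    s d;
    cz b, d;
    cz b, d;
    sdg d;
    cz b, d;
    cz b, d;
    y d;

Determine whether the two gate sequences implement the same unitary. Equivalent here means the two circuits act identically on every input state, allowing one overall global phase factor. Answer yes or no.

Yes: on every input state the two circuits agree up to one overall phase factor.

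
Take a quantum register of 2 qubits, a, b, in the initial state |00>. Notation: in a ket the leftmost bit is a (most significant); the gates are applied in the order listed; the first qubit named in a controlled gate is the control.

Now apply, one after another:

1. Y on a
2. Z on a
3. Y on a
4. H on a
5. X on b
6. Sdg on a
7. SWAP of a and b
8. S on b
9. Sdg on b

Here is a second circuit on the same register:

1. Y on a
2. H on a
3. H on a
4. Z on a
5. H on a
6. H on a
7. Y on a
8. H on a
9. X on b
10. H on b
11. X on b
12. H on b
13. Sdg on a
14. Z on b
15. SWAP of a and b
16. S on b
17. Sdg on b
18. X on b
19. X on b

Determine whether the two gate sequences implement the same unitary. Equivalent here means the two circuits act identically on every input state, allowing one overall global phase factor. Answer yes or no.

Yes, they are equivalent — the unitaries differ by at most a global phase.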